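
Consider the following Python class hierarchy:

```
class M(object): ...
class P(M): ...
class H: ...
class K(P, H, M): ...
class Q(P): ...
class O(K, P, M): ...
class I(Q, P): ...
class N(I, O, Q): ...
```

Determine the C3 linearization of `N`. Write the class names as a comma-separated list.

N, I, O, Q, K, P, H, M, object

L[N] = N + merge(L[I], L[O], L[Q], [I O Q])
  take I:  [I Q P M object] + [O K P H M object] + [Q P M object] + [I O Q]
  take O:  [Q P M object] + [O K P H M object] + [Q P M object] + [O Q]
  take Q:  [Q P M object] + [K P H M object] + [Q P M object] + [Q]
  take K:  [P M object] + [K P H M object] + [P M object]
  take P:  [P M object] + [P H M object] + [P M object]
  take H:  [M object] + [H M object] + [M object]
  take M:  [M object] + [M object] + [M object]
  take object:  [object] + [object] + [object]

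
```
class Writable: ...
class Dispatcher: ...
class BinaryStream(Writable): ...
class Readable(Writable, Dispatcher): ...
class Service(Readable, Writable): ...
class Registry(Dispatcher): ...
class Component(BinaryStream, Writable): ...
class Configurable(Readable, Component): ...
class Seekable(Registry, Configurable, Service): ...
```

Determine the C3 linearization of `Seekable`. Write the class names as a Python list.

[Seekable, Registry, Configurable, Service, Readable, Component, BinaryStream, Writable, Dispatcher, object]

L[Seekable] = Seekable + merge(L[Registry], L[Configurable], L[Service], [Registry Configurable Service])
  take Registry:  [Registry Dispatcher object] + [Configurable Readable Component BinaryStream Writable Dispatcher object] + [Service Readable Writable Dispatcher object] + [Registry Configurable Service]
  take Configurable:  [Dispatcher object] + [Configurable Readable Component BinaryStream Writable Dispatcher object] + [Service Readable Writable Dispatcher object] + [Configurable Service]
  take Service:  [Dispatcher object] + [Readable Component BinaryStream Writable Dispatcher object] + [Service Readable Writable Dispatcher object] + [Service]
  take Readable:  [Dispatcher object] + [Readable Component BinaryStream Writable Dispatcher object] + [Readable Writable Dispatcher object]
  take Component:  [Dispatcher object] + [Component BinaryStream Writable Dispatcher object] + [Writable Dispatcher object]
  take BinaryStream:  [Dispatcher object] + [BinaryStream Writable Dispatcher object] + [Writable Dispatcher object]
  take Writable:  [Dispatcher object] + [Writable Dispatcher object] + [Writable Dispatcher object]
  take Dispatcher:  [Dispatcher object] + [Dispatcher object] + [Dispatcher object]
  take object:  [object] + [object] + [object]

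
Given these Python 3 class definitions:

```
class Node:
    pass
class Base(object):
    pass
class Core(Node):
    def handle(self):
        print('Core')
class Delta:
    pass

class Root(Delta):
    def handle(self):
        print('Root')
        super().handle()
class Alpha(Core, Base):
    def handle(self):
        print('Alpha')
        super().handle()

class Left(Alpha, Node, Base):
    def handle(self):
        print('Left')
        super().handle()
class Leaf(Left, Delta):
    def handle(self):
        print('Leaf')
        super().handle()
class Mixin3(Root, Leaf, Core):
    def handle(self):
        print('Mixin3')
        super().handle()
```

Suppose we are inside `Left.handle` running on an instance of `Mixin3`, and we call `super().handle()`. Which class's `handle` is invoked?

Alpha

L[Mixin3] = Mixin3 + merge(L[Root], L[Leaf], L[Core], [Root Leaf Core])
  take Root:  [Root Delta object] + [Leaf Left Alpha Core Node Base Delta object] + [Core Node object] + [Root Leaf Core]
  take Leaf:  [Delta object] + [Leaf Left Alpha Core Node Base Delta object] + [Core Node object] + [Leaf Core]
  take Left:  [Delta object] + [Left Alpha Core Node Base Delta object] + [Core Node object] + [Core]
  take Alpha:  [Delta object] + [Alpha Core Node Base Delta object] + [Core Node object] + [Core]
  take Core:  [Delta object] + [Core Node Base Delta object] + [Core Node object] + [Core]
  take Node:  [Delta object] + [Node Base Delta object] + [Node object]
  take Base:  [Delta object] + [Base Delta object] + [object]
  take Delta:  [Delta object] + [Delta object] + [object]
  take object:  [object] + [object] + [object]
MRO: Mixin3 Root Leaf Left Alpha Core Node Base Delta object
super() in Left.handle on a Mixin3 instance goes to the class after Left in Mixin3's MRO: Alpha.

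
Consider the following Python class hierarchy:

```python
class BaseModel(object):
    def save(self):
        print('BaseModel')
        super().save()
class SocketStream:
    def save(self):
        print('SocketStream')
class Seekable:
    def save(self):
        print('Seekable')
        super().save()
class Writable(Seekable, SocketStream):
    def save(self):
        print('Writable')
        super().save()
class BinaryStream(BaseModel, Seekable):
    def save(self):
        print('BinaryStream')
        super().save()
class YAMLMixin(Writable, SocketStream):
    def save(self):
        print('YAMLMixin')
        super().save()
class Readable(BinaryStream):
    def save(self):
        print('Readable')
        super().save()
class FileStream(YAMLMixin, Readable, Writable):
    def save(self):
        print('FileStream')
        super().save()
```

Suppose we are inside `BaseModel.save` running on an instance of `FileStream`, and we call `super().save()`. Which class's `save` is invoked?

Seekable

L[FileStream] = FileStream + merge(L[YAMLMixin], L[Readable], L[Writable], [YAMLMixin Readable Writable])
  take YAMLMixin:  [YAMLMixin Writable Seekable SocketStream object] + [Readable BinaryStream BaseModel Seekable object] + [Writable Seekable SocketStream object] + [YAMLMixin Readable Writable]
  take Readable:  [Writable Seekable SocketStream object] + [Readable BinaryStream BaseModel Seekable object] + [Writable Seekable SocketStream object] + [Readable Writable]
  take Writable:  [Writable Seekable SocketStream object] + [BinaryStream BaseModel Seekable object] + [Writable Seekable SocketStream object] + [Writable]
  take BinaryStream:  [Seekable SocketStream object] + [BinaryStream BaseModel Seekable object] + [Seekable SocketStream object]
  take BaseModel:  [Seekable SocketStream object] + [BaseModel Seekable object] + [Seekable SocketStream object]
  take Seekable:  [Seekable SocketStream object] + [Seekable object] + [Seekable SocketStream object]
  take SocketStream:  [SocketStream object] + [object] + [SocketStream object]
  take object:  [object] + [object] + [object]
MRO: FileStream YAMLMixin Readable Writable BinaryStream BaseModel Seekable SocketStream object
super() in BaseModel.save on a FileStream instance goes to the class after BaseModel in FileStream's MRO: Seekable.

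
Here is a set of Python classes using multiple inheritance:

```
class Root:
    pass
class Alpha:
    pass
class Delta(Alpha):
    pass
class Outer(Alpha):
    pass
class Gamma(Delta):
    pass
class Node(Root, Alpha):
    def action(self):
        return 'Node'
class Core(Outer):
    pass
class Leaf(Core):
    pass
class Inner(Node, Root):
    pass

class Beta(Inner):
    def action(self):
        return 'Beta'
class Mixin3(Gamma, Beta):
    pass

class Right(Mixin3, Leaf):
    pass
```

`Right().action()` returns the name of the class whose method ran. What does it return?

Beta

L[Right] = Right + merge(L[Mixin3], L[Leaf], [Mixin3 Leaf])
  take Mixin3:  [Mixin3 Gamma Delta Beta Inner Node Root Alpha object] + [Leaf Core Outer Alpha object] + [Mixin3 Leaf]
  take Gamma:  [Gamma Delta Beta Inner Node Root Alpha object] + [Leaf Core Outer Alpha object] + [Leaf]
  take Delta:  [Delta Beta Inner Node Root Alpha object] + [Leaf Core Outer Alpha object] + [Leaf]
  take Beta:  [Beta Inner Node Root Alpha object] + [Leaf Core Outer Alpha object] + [Leaf]
  take Inner:  [Inner Node Root Alpha object] + [Leaf Core Outer Alpha object] + [Leaf]
  take Node:  [Node Root Alpha object] + [Leaf Core Outer Alpha object] + [Leaf]
  take Root:  [Root Alpha object] + [Leaf Core Outer Alpha object] + [Leaf]
  take Leaf:  [Alpha object] + [Leaf Core Outer Alpha object] + [Leaf]
  take Core:  [Alpha object] + [Core Outer Alpha object]
  take Outer:  [Alpha object] + [Outer Alpha object]
  take Alpha:  [Alpha object] + [Alpha object]
  take object:  [object] + [object]
MRO: Right Mixin3 Gamma Delta Beta Inner Node Root Leaf Core Outer Alpha object
action is defined in: Beta, Node. First along the MRO is Beta.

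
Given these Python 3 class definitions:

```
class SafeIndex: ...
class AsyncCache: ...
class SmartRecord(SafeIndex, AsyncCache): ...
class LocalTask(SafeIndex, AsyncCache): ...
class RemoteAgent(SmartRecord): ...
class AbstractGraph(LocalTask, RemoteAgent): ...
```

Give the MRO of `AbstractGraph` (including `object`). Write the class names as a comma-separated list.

AbstractGraph, LocalTask, RemoteAgent, SmartRecord, SafeIndex, AsyncCache, object

L[AbstractGraph] = AbstractGraph + merge(L[LocalTask], L[RemoteAgent], [LocalTask RemoteAgent])
  take LocalTask:  [LocalTask SafeIndex AsyncCache object] + [RemoteAgent SmartRecord SafeIndex AsyncCache object] + [LocalTask RemoteAgent]
  take RemoteAgent:  [SafeIndex AsyncCache object] + [RemoteAgent SmartRecord SafeIndex AsyncCache object] + [RemoteAgent]
  take SmartRecord:  [SafeIndex AsyncCache object] + [SmartRecord SafeIndex AsyncCache object]
  take SafeIndex:  [SafeIndex AsyncCache object] + [SafeIndex AsyncCache object]
  take AsyncCache:  [AsyncCache object] + [AsyncCache object]
  take object:  [object] + [object]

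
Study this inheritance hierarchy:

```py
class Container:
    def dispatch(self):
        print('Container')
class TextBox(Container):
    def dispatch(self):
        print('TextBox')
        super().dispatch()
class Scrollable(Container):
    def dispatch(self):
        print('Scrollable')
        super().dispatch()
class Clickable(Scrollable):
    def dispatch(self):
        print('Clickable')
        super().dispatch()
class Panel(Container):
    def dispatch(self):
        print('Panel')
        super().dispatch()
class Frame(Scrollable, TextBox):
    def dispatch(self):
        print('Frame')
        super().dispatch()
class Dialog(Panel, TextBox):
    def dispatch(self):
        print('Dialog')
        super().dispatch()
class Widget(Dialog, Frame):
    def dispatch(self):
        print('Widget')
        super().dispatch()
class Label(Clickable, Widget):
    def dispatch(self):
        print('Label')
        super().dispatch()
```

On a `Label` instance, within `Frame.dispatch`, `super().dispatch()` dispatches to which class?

Scrollable

L[Label] = Label + merge(L[Clickable], L[Widget], [Clickable Widget])
  take Clickable:  [Clickable Scrollable Container object] + [Widget Dialog Panel Frame Scrollable TextBox Container object] + [Clickable Widget]
  take Widget:  [Scrollable Container object] + [Widget Dialog Panel Frame Scrollable TextBox Container object] + [Widget]
  take Dialog:  [Scrollable Container object] + [Dialog Panel Frame Scrollable TextBox Container object]
  take Panel:  [Scrollable Container object] + [Panel Frame Scrollable TextBox Container object]
  take Frame:  [Scrollable Container object] + [Frame Scrollable TextBox Container object]
  take Scrollable:  [Scrollable Container object] + [Scrollable TextBox Container object]
  take TextBox:  [Container object] + [TextBox Container object]
  take Container:  [Container object] + [Container object]
  take object:  [object] + [object]
MRO: Label Clickable Widget Dialog Panel Frame Scrollable TextBox Container object
super() in Frame.dispatch on a Label instance goes to the class after Frame in Label's MRO: Scrollable.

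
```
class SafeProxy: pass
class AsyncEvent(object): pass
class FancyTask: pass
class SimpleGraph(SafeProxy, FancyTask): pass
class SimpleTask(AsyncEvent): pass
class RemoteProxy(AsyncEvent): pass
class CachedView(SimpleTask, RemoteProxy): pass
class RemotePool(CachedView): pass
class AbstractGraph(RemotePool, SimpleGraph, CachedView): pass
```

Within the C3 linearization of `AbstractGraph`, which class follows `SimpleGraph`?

L[AbstractGraph] = AbstractGraph + merge(L[RemotePool], L[SimpleGraph], L[CachedView], [RemotePool SimpleGraph CachedView])
  take RemotePool:  [RemotePool CachedView SimpleTask RemoteProxy AsyncEvent object] + [SimpleGraph SafeProxy FancyTask object] + [CachedView SimpleTask RemoteProxy AsyncEvent object] + [RemotePool SimpleGraph CachedView]
  take SimpleGraph:  [CachedView SimpleTask RemoteProxy AsyncEvent object] + [SimpleGraph SafeProxy FancyTask object] + [CachedView SimpleTask RemoteProxy AsyncEvent object] + [SimpleGraph CachedView]
  take CachedView:  [CachedView SimpleTask RemoteProxy AsyncEvent object] + [SafeProxy FancyTask object] + [CachedView SimpleTask RemoteProxy AsyncEvent object] + [CachedView]
  take SimpleTask:  [SimpleTask RemoteProxy AsyncEvent object] + [SafeProxy FancyTask object] + [SimpleTask RemoteProxy AsyncEvent object]
  take RemoteProxy:  [RemoteProxy AsyncEvent object] + [SafeProxy FancyTask object] + [RemoteProxy AsyncEvent object]
  take AsyncEvent:  [AsyncEvent object] + [SafeProxy FancyTask object] + [AsyncEvent object]
  take SafeProxy:  [object] + [SafeProxy FancyTask object] + [object]
  take FancyTask:  [object] + [FancyTask object] + [object]
  take object:  [object] + [object] + [object]
MRO: AbstractGraph RemotePool SimpleGraph CachedView SimpleTask RemoteProxy AsyncEvent SafeProxy FancyTask object
SimpleGraph is at position 2; next is CachedView.

CachedView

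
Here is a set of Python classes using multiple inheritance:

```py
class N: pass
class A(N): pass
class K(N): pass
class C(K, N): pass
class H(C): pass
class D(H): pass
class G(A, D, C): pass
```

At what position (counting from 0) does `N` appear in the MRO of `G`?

L[G] = G + merge(L[A], L[D], L[C], [A D C])
  take A:  [A N object] + [D H C K N object] + [C K N object] + [A D C]
  take D:  [N object] + [D H C K N object] + [C K N object] + [D C]
  take H:  [N object] + [H C K N object] + [C K N object] + [C]
  take C:  [N object] + [C K N object] + [C K N object] + [C]
  take K:  [N object] + [K N object] + [K N object]
  take N:  [N object] + [N object] + [N object]
  take object:  [object] + [object] + [object]
MRO: G A D H C K N object
N sits at index 6.

6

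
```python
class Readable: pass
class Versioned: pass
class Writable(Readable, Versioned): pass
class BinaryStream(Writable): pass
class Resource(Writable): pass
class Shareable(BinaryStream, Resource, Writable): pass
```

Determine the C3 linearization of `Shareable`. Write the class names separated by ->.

L[Shareable] = Shareable + merge(L[BinaryStream], L[Resource], L[Writable], [BinaryStream Resource Writable])
  take BinaryStream:  [BinaryStream Writable Readable Versioned object] + [Resource Writable Readable Versioned object] + [Writable Readable Versioned object] + [BinaryStream Resource Writable]
  take Resource:  [Writable Readable Versioned object] + [Resource Writable Readable Versioned object] + [Writable Readable Versioned object] + [Resource Writable]
  take Writable:  [Writable Readable Versioned object] + [Writable Readable Versioned object] + [Writable Readable Versioned object] + [Writable]
  take Readable:  [Readable Versioned object] + [Readable Versioned object] + [Readable Versioned object]
  take Versioned:  [Versioned object] + [Versioned object] + [Versioned object]
  take object:  [object] + [object] + [object]

Shareable -> BinaryStream -> Resource -> Writable -> Readable -> Versioned -> object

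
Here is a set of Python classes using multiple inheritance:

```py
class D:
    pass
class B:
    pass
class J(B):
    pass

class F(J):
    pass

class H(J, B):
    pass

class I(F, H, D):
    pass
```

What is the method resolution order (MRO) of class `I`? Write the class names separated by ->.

I -> F -> H -> J -> B -> D -> object

L[I] = I + merge(L[F], L[H], L[D], [F H D])
  take F:  [F J B object] + [H J B object] + [D object] + [F H D]
  take H:  [J B object] + [H J B object] + [D object] + [H D]
  take J:  [J B object] + [J B object] + [D object] + [D]
  take B:  [B object] + [B object] + [D object] + [D]
  take D:  [object] + [object] + [D object] + [D]
  take object:  [object] + [object] + [object]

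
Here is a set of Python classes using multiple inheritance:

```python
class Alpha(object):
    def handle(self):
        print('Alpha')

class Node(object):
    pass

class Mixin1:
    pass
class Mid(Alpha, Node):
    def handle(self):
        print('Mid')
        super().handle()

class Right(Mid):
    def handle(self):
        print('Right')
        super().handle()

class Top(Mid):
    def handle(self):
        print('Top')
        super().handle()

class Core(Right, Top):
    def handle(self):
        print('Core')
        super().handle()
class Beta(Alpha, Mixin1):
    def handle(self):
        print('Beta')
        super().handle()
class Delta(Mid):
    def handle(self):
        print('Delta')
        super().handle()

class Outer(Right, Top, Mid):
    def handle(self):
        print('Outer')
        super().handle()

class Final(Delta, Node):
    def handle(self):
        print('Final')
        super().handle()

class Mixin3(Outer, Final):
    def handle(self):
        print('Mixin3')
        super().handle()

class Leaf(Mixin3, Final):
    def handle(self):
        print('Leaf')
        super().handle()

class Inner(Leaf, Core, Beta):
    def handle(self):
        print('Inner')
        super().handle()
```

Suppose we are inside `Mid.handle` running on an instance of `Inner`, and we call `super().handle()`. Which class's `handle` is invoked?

Beta

L[Inner] = Inner + merge(L[Leaf], L[Core], L[Beta], [Leaf Core Beta])
  take Leaf:  [Leaf Mixin3 Outer Right Top Final Delta Mid Alpha Node object] + [Core Right Top Mid Alpha Node object] + [Beta Alpha Mixin1 object] + [Leaf Core Beta]
  take Mixin3:  [Mixin3 Outer Right Top Final Delta Mid Alpha Node object] + [Core Right Top Mid Alpha Node object] + [Beta Alpha Mixin1 object] + [Core Beta]
  take Outer:  [Outer Right Top Final Delta Mid Alpha Node object] + [Core Right Top Mid Alpha Node object] + [Beta Alpha Mixin1 object] + [Core Beta]
  take Core:  [Right Top Final Delta Mid Alpha Node object] + [Core Right Top Mid Alpha Node object] + [Beta Alpha Mixin1 object] + [Core Beta]
  take Right:  [Right Top Final Delta Mid Alpha Node object] + [Right Top Mid Alpha Node object] + [Beta Alpha Mixin1 object] + [Beta]
  take Top:  [Top Final Delta Mid Alpha Node object] + [Top Mid Alpha Node object] + [Beta Alpha Mixin1 object] + [Beta]
  take Final:  [Final Delta Mid Alpha Node object] + [Mid Alpha Node object] + [Beta Alpha Mixin1 object] + [Beta]
  take Delta:  [Delta Mid Alpha Node object] + [Mid Alpha Node object] + [Beta Alpha Mixin1 object] + [Beta]
  take Mid:  [Mid Alpha Node object] + [Mid Alpha Node object] + [Beta Alpha Mixin1 object] + [Beta]
  take Beta:  [Alpha Node object] + [Alpha Node object] + [Beta Alpha Mixin1 object] + [Beta]
  take Alpha:  [Alpha Node object] + [Alpha Node object] + [Alpha Mixin1 object]
  take Node:  [Node object] + [Node object] + [Mixin1 object]
  take Mixin1:  [object] + [object] + [Mixin1 object]
  take object:  [object] + [object] + [object]
MRO: Inner Leaf Mixin3 Outer Core Right Top Final Delta Mid Beta Alpha Node Mixin1 object
super() in Mid.handle on a Inner instance goes to the class after Mid in Inner's MRO: Beta.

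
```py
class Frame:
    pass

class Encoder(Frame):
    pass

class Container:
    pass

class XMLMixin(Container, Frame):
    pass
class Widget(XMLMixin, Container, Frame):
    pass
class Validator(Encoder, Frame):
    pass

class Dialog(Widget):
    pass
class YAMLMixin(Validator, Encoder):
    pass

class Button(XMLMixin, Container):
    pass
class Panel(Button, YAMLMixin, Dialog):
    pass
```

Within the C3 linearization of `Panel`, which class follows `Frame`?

object

L[Panel] = Panel + merge(L[Button], L[YAMLMixin], L[Dialog], [Button YAMLMixin Dialog])
  take Button:  [Button XMLMixin Container Frame object] + [YAMLMixin Validator Encoder Frame object] + [Dialog Widget XMLMixin Container Frame object] + [Button YAMLMixin Dialog]
  take YAMLMixin:  [XMLMixin Container Frame object] + [YAMLMixin Validator Encoder Frame object] + [Dialog Widget XMLMixin Container Frame object] + [YAMLMixin Dialog]
  take Validator:  [XMLMixin Container Frame object] + [Validator Encoder Frame object] + [Dialog Widget XMLMixin Container Frame object] + [Dialog]
  take Encoder:  [XMLMixin Container Frame object] + [Encoder Frame object] + [Dialog Widget XMLMixin Container Frame object] + [Dialog]
  take Dialog:  [XMLMixin Container Frame object] + [Frame object] + [Dialog Widget XMLMixin Container Frame object] + [Dialog]
  take Widget:  [XMLMixin Container Frame object] + [Frame object] + [Widget XMLMixin Container Frame object]
  take XMLMixin:  [XMLMixin Container Frame object] + [Frame object] + [XMLMixin Container Frame object]
  take Container:  [Container Frame object] + [Frame object] + [Container Frame object]
  take Frame:  [Frame object] + [Frame object] + [Frame object]
  take object:  [object] + [object] + [object]
MRO: Panel Button YAMLMixin Validator Encoder Dialog Widget XMLMixin Container Frame object
Frame is at position 9; next is object.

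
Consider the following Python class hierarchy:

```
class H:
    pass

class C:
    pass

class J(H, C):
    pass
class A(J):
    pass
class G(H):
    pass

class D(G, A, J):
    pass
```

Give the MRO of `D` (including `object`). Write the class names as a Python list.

L[D] = D + merge(L[G], L[A], L[J], [G A J])
  take G:  [G H object] + [A J H C object] + [J H C object] + [G A J]
  take A:  [H object] + [A J H C object] + [J H C object] + [A J]
  take J:  [H object] + [J H C object] + [J H C object] + [J]
  take H:  [H object] + [H C object] + [H C object]
  take C:  [object] + [C object] + [C object]
  take object:  [object] + [object] + [object]

[D, G, A, J, H, C, object]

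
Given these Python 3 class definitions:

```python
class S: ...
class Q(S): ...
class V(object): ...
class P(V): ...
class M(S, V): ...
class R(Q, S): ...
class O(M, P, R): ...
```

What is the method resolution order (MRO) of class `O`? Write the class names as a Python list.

[O, M, P, R, Q, S, V, object]

L[O] = O + merge(L[M], L[P], L[R], [M P R])
  take M:  [M S V object] + [P V object] + [R Q S object] + [M P R]
  take P:  [S V object] + [P V object] + [R Q S object] + [P R]
  take R:  [S V object] + [V object] + [R Q S object] + [R]
  take Q:  [S V object] + [V object] + [Q S object]
  take S:  [S V object] + [V object] + [S object]
  take V:  [V object] + [V object] + [object]
  take object:  [object] + [object] + [object]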